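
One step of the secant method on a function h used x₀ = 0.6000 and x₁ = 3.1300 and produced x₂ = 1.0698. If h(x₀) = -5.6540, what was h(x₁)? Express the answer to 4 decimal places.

24.7943

The secant line through (0.6000, -5.6540) and (3.1300, h(x₁)) crosses zero at x₂ = 1.0698.
So (0.6000, -5.6540), (3.1300, h(x₁)), (1.0698, 0) are collinear:
h(x₁) = -5.6540 · (3.1300 − 1.0698) / (0.6000 − 1.0698) = -5.6540 · (2.060200)/(-0.469800) = 24.794318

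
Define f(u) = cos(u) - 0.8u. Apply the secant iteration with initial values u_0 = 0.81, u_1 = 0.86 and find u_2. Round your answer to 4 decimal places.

f(0.81) = 0.041498, f(0.86) = -0.035563
u_2 = 0.860000 − (-0.035563)·(0.860000 − 0.810000) / (-0.035563 − 0.041498) = 0.860000 − (-0.001778)/(-0.077061) = 0.836926

0.8369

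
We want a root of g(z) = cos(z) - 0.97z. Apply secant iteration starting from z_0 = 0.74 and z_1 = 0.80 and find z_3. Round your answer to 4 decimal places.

0.7525

g(0.74) = 0.020669, g(0.80) = -0.079293
z_2 = 0.800000 − (-0.079293)·(0.800000 − 0.740000) / (-0.079293 − 0.020669) = 0.800000 − (-0.004758)/(-0.099962) = 0.752406
g(0.752406) = 0.000213
z_3 = 0.752406 − 0.000213·(0.752406 − 0.800000) / (0.000213 − (-0.079293)) = 0.752406 − (-0.000010)/(0.079506) = 0.752533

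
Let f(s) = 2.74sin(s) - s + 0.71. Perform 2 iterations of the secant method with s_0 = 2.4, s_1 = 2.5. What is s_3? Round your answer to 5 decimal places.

f(2.4) = 0.1607691, f(2.5) = -0.1501863
s_2 = 2.5000000 − (-0.1501863)·(2.5000000 − 2.4000000) / (-0.1501863 − 0.1607691) = 2.5000000 − (-0.0150186)/(-0.3109554) = 2.4517017
f(2.4517017) = 0.0021799
s_3 = 2.4517017 − 0.0021799·(2.4517017 − 2.5000000) / (0.0021799 − (-0.1501863)) = 2.4517017 − (-0.0001053)/(0.1523662) = 2.4523926

2.45239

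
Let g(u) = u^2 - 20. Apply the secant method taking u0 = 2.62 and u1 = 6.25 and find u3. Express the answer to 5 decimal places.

4.40837

g(2.62) = -13.1356000, g(6.25) = 19.0625000
u2 = 6.2500000 − 19.0625000·(6.2500000 − 2.6200000) / (19.0625000 − (-13.1356000)) = 6.2500000 − (69.1968750)/(32.1981000) = 4.1009019
g(4.1009019) = -3.1826035
u3 = 4.1009019 − (-3.1826035)·(4.1009019 − 6.2500000) / (-3.1826035 − 19.0625000) = 4.1009019 − (6.8397270)/(-22.2451035) = 4.4083730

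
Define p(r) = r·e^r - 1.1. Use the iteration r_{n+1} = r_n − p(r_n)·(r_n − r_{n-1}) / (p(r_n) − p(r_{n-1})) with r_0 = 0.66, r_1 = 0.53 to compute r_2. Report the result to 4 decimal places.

0.5989

p(0.66) = 0.176963, p(0.53) = -0.199566
r_2 = 0.530000 − (-0.199566)·(0.530000 − 0.660000) / (-0.199566 − 0.176963) = 0.530000 − (0.025944)/(-0.376529) = 0.598902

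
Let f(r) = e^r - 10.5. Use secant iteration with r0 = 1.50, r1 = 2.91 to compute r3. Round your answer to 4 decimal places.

2.2886

f(1.50) = -6.018311, f(2.91) = 7.856799
r2 = 2.910000 − 7.856799·(2.910000 − 1.500000) / (7.856799 − (-6.018311)) = 2.910000 − (11.078086)/(13.875109) = 2.111586
f(2.111586) = -2.238669
r3 = 2.111586 − (-2.238669)·(2.111586 − 2.910000) / (-2.238669 − 7.856799) = 2.111586 − (1.787386)/(-10.095468) = 2.288634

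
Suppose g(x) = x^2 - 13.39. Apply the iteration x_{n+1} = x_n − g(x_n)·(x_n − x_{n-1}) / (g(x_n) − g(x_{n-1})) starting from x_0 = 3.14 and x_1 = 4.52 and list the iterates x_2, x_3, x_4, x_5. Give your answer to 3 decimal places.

3.601, 3.653, 3.659, 3.659

g(3.14) = -3.53040, g(4.52) = 7.04040
x_2 = 4.52000 − 7.04040·(4.52000 − 3.14000) / (7.04040 − (-3.53040)) = 4.52000 − (9.71575)/(10.57080) = 3.60089
g(3.60089) = -0.42361
x_3 = 3.60089 − (-0.42361)·(3.60089 − 4.52000) / (-0.42361 − 7.04040) = 3.60089 − (0.38934)/(-7.46401) = 3.65305
g(3.65305) = -0.04522
x_4 = 3.65305 − (-0.04522)·(3.65305 − 3.60089) / (-0.04522 − (-0.42361)) = 3.65305 − (-0.00236)/(0.37839) = 3.65928
g(3.65928) = 0.00036
x_5 = 3.65928 − 0.00036·(3.65928 − 3.65305) / (0.00036 − (-0.04522)) = 3.65928 − (0.00000)/(0.04559) = 3.65923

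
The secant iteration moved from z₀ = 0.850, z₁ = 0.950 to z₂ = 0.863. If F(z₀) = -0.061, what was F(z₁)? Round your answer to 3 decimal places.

0.408

The secant line through (0.850, -0.061) and (0.950, F(z₁)) crosses zero at z₂ = 0.863.
So (0.850, -0.061), (0.950, F(z₁)), (0.863, 0) are collinear:
F(z₁) = -0.061 · (0.950 − 0.863) / (0.850 − 0.863) = -0.061 · (0.08700)/(-0.01300) = 0.40823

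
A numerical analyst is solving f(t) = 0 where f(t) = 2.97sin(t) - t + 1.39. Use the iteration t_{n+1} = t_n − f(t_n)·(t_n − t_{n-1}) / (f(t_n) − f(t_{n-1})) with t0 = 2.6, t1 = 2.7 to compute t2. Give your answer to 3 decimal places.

2.689

f(2.6) = 0.32104, f(2.7) = -0.04068
t2 = 2.70000 − (-0.04068)·(2.70000 − 2.60000) / (-0.04068 − 0.32104) = 2.70000 − (-0.00407)/(-0.36172) = 2.68875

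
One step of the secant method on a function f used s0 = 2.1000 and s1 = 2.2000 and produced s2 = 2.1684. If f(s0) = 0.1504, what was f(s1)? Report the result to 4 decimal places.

-0.0695

The secant line through (2.1000, 0.1504) and (2.2000, f(s1)) crosses zero at s2 = 2.1684.
So (2.1000, 0.1504), (2.2000, f(s1)), (2.1684, 0) are collinear:
f(s1) = 0.1504 · (2.2000 − 2.1684) / (2.1000 − 2.1684) = 0.1504 · (0.031600)/(-0.068400) = -0.069483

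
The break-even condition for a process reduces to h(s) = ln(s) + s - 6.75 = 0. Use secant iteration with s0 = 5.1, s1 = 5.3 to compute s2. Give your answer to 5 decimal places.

h(5.1) = -0.0207595, h(5.3) = 0.2177068
s2 = 5.3000000 − 0.2177068·(5.3000000 − 5.1000000) / (0.2177068 − (-0.0207595)) = 5.3000000 − (0.0435414)/(0.2384663) = 5.1174108

5.11741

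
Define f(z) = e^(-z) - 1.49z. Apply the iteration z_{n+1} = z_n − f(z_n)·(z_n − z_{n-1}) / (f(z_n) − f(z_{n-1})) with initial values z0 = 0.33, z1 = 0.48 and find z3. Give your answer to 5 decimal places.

0.43458

f(0.33) = 0.2272237, f(0.48) = -0.0964166
z2 = 0.4800000 − (-0.0964166)·(0.4800000 − 0.3300000) / (-0.0964166 − 0.2272237) = 0.4800000 − (-0.0144625)/(-0.3236403) = 0.4353131
f(0.4353131) = -0.0015544
z3 = 0.4353131 − (-0.0015544)·(0.4353131 − 0.4800000) / (-0.0015544 − (-0.0964166)) = 0.4353131 − (0.0000695)/(0.0948622) = 0.4345808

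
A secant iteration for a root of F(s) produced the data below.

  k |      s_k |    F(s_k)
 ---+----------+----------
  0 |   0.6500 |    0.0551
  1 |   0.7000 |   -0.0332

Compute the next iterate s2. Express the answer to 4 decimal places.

0.6812

s2 = 0.7000 − (-0.0332)·(0.7000 − 0.6500) / (-0.0332 − 0.0551)
   = 0.7000 − (-0.001660)/(-0.088300) = 0.681200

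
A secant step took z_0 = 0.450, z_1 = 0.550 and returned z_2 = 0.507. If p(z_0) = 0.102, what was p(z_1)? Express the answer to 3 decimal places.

The secant line through (0.450, 0.102) and (0.550, p(z_1)) crosses zero at z_2 = 0.507.
So (0.450, 0.102), (0.550, p(z_1)), (0.507, 0) are collinear:
p(z_1) = 0.102 · (0.550 − 0.507) / (0.450 − 0.507) = 0.102 · (0.04300)/(-0.05700) = -0.07695

-0.077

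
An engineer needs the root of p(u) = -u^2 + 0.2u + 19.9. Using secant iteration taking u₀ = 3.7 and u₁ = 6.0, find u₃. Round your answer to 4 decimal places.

p(3.7) = 6.950000, p(6.0) = -14.900000
u₂ = 6.000000 − (-14.900000)·(6.000000 − 3.700000) / (-14.900000 − 6.950000) = 6.000000 − (-34.270000)/(-21.850000) = 4.431579
p(4.431579) = 1.147424
u₃ = 4.431579 − 1.147424·(4.431579 − 6.000000) / (1.147424 − (-14.900000)) = 4.431579 − (-1.799644)/(16.047424) = 4.543724

4.5437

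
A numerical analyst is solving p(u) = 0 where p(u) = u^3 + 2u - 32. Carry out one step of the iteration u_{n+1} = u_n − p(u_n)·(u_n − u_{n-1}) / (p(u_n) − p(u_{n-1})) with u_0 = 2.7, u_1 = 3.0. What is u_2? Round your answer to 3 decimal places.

p(2.7) = -6.91700, p(3.0) = 1.00000
u_2 = 3.00000 − 1.00000·(3.00000 − 2.70000) / (1.00000 − (-6.91700)) = 3.00000 − (0.30000)/(7.91700) = 2.96211

2.962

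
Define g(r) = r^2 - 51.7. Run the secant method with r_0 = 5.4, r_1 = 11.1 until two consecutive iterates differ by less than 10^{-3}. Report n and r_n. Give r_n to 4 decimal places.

n = 6, r_n = 7.1903

g(5.4) = -22.540000, g(11.1) = 71.510000
r_2 = 11.100000 − 71.510000·(5.700000)/(94.050000) = 6.766061;  |Δ| = 4.333939
g(6.766061) = -5.920424
r_3 = 6.766061 − (-5.920424)·(-4.333939)/(-77.430424) = 7.097439;  |Δ| = 0.331378
g(7.097439) = -1.326362
r_4 = 7.097439 − (-1.326362)·(0.331378)/(4.594062) = 7.193112;  |Δ| = 0.095673
g(7.193112) = 0.040857
r_5 = 7.193112 − 0.040857·(0.095673)/(1.367219) = 7.190253;  |Δ| = 0.002859
g(7.190253) = -0.000265
r_6 = 7.190253 − (-0.000265)·(-0.002859)/(-0.041123) = 7.190271;  |Δ| = 0.000018
|r_6 − r_5| = 0.000018 < 10^{-3}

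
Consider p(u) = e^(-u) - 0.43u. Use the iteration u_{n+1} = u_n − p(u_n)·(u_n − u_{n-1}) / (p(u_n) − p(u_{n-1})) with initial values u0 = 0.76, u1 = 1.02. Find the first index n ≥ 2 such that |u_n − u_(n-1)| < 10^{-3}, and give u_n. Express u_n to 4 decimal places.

n = 4, u_n = 0.9235

p(0.76) = 0.140866, p(1.02) = -0.078005
u2 = 1.020000 − (-0.078005)·(0.260000)/(-0.218871) = 0.927337;  |Δ| = 0.092663
p(0.927337) = -0.003149
u3 = 0.927337 − (-0.003149)·(-0.092663)/(0.074856) = 0.923439;  |Δ| = 0.003898
p(0.923439) = 0.000072
u4 = 0.923439 − 0.000072·(-0.003898)/(0.003221) = 0.923526;  |Δ| = 0.000087
|u4 − u3| = 0.000087 < 10^{-3}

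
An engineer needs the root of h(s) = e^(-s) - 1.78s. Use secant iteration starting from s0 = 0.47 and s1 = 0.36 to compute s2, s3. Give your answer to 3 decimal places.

0.383, 0.383

h(0.47) = -0.21160, h(0.36) = 0.05688
s2 = 0.36000 − 0.05688·(0.36000 − 0.47000) / (0.05688 − (-0.21160)) = 0.36000 − (-0.00626)/(0.26847) = 0.38330
h(0.38330) = -0.00067
s3 = 0.38330 − (-0.00067)·(0.38330 − 0.36000) / (-0.00067 − 0.05688) = 0.38330 − (-0.00002)/(-0.05755) = 0.38303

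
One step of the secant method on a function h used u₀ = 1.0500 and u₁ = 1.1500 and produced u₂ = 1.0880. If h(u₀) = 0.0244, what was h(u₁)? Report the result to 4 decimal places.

-0.0398

The secant line through (1.0500, 0.0244) and (1.1500, h(u₁)) crosses zero at u₂ = 1.0880.
So (1.0500, 0.0244), (1.1500, h(u₁)), (1.0880, 0) are collinear:
h(u₁) = 0.0244 · (1.1500 − 1.0880) / (1.0500 − 1.0880) = 0.0244 · (0.062000)/(-0.038000) = -0.039811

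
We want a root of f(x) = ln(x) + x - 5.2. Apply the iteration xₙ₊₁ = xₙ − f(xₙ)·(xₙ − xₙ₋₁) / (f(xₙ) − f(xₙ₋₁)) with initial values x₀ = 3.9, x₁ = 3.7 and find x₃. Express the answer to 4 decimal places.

f(3.9) = 0.060977, f(3.7) = -0.191667
x₂ = 3.700000 − (-0.191667)·(3.700000 − 3.900000) / (-0.191667 − 0.060977) = 3.700000 − (0.038333)/(-0.252644) = 3.851729
f(3.851729) = 0.000251
x₃ = 3.851729 − 0.000251·(3.851729 − 3.700000) / (0.000251 − (-0.191667)) = 3.851729 − (0.000038)/(0.191919) = 3.851530

3.8515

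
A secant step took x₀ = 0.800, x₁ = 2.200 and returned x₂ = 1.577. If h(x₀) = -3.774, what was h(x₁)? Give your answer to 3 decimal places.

3.026

The secant line through (0.800, -3.774) and (2.200, h(x₁)) crosses zero at x₂ = 1.577.
So (0.800, -3.774), (2.200, h(x₁)), (1.577, 0) are collinear:
h(x₁) = -3.774 · (2.200 − 1.577) / (0.800 − 1.577) = -3.774 · (0.62300)/(-0.77700) = 3.02600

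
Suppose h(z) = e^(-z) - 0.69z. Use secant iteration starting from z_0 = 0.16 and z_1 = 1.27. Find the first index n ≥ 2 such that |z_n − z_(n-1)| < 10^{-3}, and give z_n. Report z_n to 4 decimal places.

n = 5, z_n = 0.7115

h(0.16) = 0.741744, h(1.27) = -0.595468
z_2 = 1.270000 − (-0.595468)·(1.110000)/(-1.337212) = 0.775711;  |Δ| = 0.494289
h(0.775711) = -0.074864
z_3 = 0.775711 − (-0.074864)·(-0.494289)/(0.520605) = 0.704631;  |Δ| = 0.071080
h(0.704631) = 0.008096
z_4 = 0.704631 − 0.008096·(-0.071080)/(0.082959) = 0.711567;  |Δ| = 0.006936
h(0.711567) = -0.000107
z_5 = 0.711567 − (-0.000107)·(0.006936)/(-0.008203) = 0.711477;  |Δ| = 0.000091
|z_5 − z_4| = 0.000091 < 10^{-3}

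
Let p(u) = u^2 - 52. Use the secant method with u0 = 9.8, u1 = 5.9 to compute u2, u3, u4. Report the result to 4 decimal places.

p(9.8) = 44.040000, p(5.9) = -17.190000
u2 = 5.900000 − (-17.190000)·(5.900000 − 9.800000) / (-17.190000 − 44.040000) = 5.900000 − (67.041000)/(-61.230000) = 6.994904
p(6.994904) = -3.071312
u3 = 6.994904 − (-3.071312)·(6.994904 − 5.900000) / (-3.071312 − (-17.190000)) = 6.994904 − (-3.362793)/(14.118688) = 7.233085
p(7.233085) = 0.317514
u4 = 7.233085 − 0.317514·(7.233085 − 6.994904) / (0.317514 − (-3.071312)) = 7.233085 − (0.075626)/(3.388826) = 7.210769

6.9949, 7.2331, 7.2108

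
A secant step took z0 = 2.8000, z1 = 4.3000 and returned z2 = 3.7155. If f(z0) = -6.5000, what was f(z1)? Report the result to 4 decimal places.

The secant line through (2.8000, -6.5000) and (4.3000, f(z1)) crosses zero at z2 = 3.7155.
So (2.8000, -6.5000), (4.3000, f(z1)), (3.7155, 0) are collinear:
f(z1) = -6.5000 · (4.3000 − 3.7155) / (2.8000 − 3.7155) = -6.5000 · (0.584500)/(-0.915500) = 4.149918

4.1499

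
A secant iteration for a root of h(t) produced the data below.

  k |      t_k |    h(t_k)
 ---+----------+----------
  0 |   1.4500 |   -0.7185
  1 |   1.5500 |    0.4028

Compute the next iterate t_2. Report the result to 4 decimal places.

1.5141

t_2 = 1.5500 − 0.4028·(1.5500 − 1.4500) / (0.4028 − (-0.7185))
   = 1.5500 − (0.040280)/(1.121300) = 1.514077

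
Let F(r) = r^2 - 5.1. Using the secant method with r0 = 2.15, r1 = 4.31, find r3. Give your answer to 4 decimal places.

F(2.15) = -0.477500, F(4.31) = 13.476100
r2 = 4.310000 − 13.476100·(4.310000 − 2.150000) / (13.476100 − (-0.477500)) = 4.310000 − (29.108376)/(13.953600) = 2.223916
F(2.223916) = -0.154196
r3 = 2.223916 − (-0.154196)·(2.223916 − 4.310000) / (-0.154196 − 13.476100) = 2.223916 − (0.321665)/(-13.630296) = 2.247516

2.2475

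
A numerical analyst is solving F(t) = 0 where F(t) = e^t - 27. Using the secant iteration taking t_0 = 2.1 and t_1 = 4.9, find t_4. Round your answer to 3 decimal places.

F(2.1) = -18.83383, F(4.9) = 107.28978
t_2 = 4.90000 − 107.28978·(4.90000 − 2.10000) / (107.28978 − (-18.83383)) = 4.90000 − (300.41138)/(126.12361) = 2.51812
F(2.51812) = -14.59475
t_3 = 2.51812 − (-14.59475)·(2.51812 − 4.90000) / (-14.59475 − 107.28978) = 2.51812 − (34.76296)/(-121.88453) = 2.80333
F(2.80333) = -10.50047
t_4 = 2.80333 − (-10.50047)·(2.80333 − 2.51812) / (-10.50047 − (-14.59475)) = 2.80333 − (-2.99486)/(4.09428) = 3.53481

3.535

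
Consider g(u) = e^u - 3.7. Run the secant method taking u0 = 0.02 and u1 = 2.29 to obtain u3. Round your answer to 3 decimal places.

g(0.02) = -2.67980, g(2.29) = 6.17494
u2 = 2.29000 − 6.17494·(2.29000 − 0.02000) / (6.17494 − (-2.67980)) = 2.29000 − (14.01711)/(8.85474) = 0.70699
g(0.70699) = -1.67212
u3 = 0.70699 − (-1.67212)·(0.70699 − 2.29000) / (-1.67212 − 6.17494) = 0.70699 − (2.64697)/(-7.84705) = 1.04431

1.044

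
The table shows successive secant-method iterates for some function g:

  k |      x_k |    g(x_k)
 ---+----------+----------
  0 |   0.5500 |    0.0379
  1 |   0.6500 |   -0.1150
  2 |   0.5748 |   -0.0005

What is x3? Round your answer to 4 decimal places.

x3 = 0.5748 − (-0.0005)·(0.5748 − 0.6500) / (-0.0005 − (-0.1150))
   = 0.5748 − (0.000038)/(0.114500) = 0.574472

0.5745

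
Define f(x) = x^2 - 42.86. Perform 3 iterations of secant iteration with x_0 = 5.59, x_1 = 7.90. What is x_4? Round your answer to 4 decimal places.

f(5.59) = -11.611900, f(7.90) = 19.550000
x_2 = 7.900000 − 19.550000·(7.900000 − 5.590000) / (19.550000 − (-11.611900)) = 7.900000 − (45.160500)/(31.161900) = 6.450778
f(6.450778) = -1.247459
x_3 = 6.450778 − (-1.247459)·(6.450778 − 7.900000) / (-1.247459 − 19.550000) = 6.450778 − (1.807844)/(-20.797459) = 6.537705
f(6.537705) = -0.118419
x_4 = 6.537705 − (-0.118419)·(6.537705 − 6.450778) / (-0.118419 − (-1.247459)) = 6.537705 − (-0.010294)/(1.129039) = 6.546822

6.5468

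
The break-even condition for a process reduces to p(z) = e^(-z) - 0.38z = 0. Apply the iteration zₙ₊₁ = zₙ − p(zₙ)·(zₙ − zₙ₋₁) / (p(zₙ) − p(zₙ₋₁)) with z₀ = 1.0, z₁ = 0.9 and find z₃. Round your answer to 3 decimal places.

p(1.0) = -0.01212, p(0.9) = 0.06457
z₂ = 0.90000 − 0.06457·(0.90000 − 1.00000) / (0.06457 − (-0.01212)) = 0.90000 − (-0.00646)/(0.07669) = 0.98420
p(0.98420) = -0.00025
z₃ = 0.98420 − (-0.00025)·(0.98420 − 0.90000) / (-0.00025 − 0.06457) = 0.98420 − (-0.00002)/(-0.06482) = 0.98386

0.984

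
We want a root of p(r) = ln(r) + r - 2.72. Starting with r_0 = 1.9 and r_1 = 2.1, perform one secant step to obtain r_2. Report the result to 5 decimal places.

2.01873

p(1.9) = -0.1781461, p(2.1) = 0.1219373
r_2 = 2.1000000 − 0.1219373·(2.1000000 − 1.9000000) / (0.1219373 − (-0.1781461)) = 2.1000000 − (0.0243875)/(0.3000835) = 2.0187310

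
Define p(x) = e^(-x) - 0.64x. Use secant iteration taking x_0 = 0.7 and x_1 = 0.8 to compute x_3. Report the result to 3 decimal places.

p(0.7) = 0.04859, p(0.8) = -0.06267
x_2 = 0.80000 − (-0.06267)·(0.80000 − 0.70000) / (-0.06267 − 0.04859) = 0.80000 − (-0.00627)/(-0.11126) = 0.74367
p(0.74367) = -0.00058
x_3 = 0.74367 − (-0.00058)·(0.74367 − 0.80000) / (-0.00058 − (-0.06267)) = 0.74367 − (0.00003)/(0.06209) = 0.74314

0.743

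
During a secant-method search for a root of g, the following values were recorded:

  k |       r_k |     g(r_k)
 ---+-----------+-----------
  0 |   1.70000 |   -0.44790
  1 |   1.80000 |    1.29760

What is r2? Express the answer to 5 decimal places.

r2 = 1.80000 − 1.29760·(1.80000 − 1.70000) / (1.29760 − (-0.44790))
   = 1.80000 − (0.1297600)/(1.7455000) = 1.7256603

1.72566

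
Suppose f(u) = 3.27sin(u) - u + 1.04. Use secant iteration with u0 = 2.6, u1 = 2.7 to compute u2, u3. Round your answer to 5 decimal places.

2.63238, 2.63282

f(2.6) = 0.1256895, f(2.7) = -0.2624678
u2 = 2.7000000 − (-0.2624678)·(2.7000000 − 2.6000000) / (-0.2624678 − 0.1256895) = 2.7000000 − (-0.0262468)/(-0.3881573) = 2.6323811
f(2.6323811) = 0.0017080
u3 = 2.6323811 − 0.0017080·(2.6323811 − 2.7000000) / (0.0017080 − (-0.2624678)) = 2.6323811 − (-0.0001155)/(0.2641758) = 2.6328183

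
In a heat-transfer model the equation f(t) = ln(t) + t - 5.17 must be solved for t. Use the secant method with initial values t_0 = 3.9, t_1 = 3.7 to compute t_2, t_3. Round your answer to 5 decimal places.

3.82798, 3.82773

f(3.9) = 0.0909766, f(3.7) = -0.1616672
t_2 = 3.7000000 − (-0.1616672)·(3.7000000 − 3.9000000) / (-0.1616672 − 0.0909766) = 3.7000000 − (0.0323334)/(-0.2526437) = 3.8279804
f(3.8279804) = 0.0003177
t_3 = 3.8279804 − 0.0003177·(3.8279804 − 3.7000000) / (0.0003177 − (-0.1616672)) = 3.8279804 − (0.0000407)/(0.1619849) = 3.8277294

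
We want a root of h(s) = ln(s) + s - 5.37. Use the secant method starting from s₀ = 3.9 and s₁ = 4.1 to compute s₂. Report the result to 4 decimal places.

3.9872

h(3.9) = -0.109023, h(4.1) = 0.140987
s₂ = 4.100000 − 0.140987·(4.100000 − 3.900000) / (0.140987 − (-0.109023)) = 4.100000 − (0.028197)/(0.250010) = 3.987215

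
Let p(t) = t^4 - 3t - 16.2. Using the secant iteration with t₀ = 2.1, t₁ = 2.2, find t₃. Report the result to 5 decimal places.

2.18400

p(2.1) = -3.0519000, p(2.2) = 0.6256000
t₂ = 2.2000000 − 0.6256000·(2.2000000 − 2.1000000) / (0.6256000 − (-3.0519000)) = 2.2000000 − (0.0625600)/(3.6775000) = 2.1829884
p(2.1829884) = -0.0395608
t₃ = 2.1829884 − (-0.0395608)·(2.1829884 − 2.2000000) / (-0.0395608 − 0.6256000) = 2.1829884 − (0.0006730)/(-0.6651608) = 2.1840002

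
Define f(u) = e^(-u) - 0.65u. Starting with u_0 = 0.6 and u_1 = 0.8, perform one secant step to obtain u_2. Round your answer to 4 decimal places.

0.7384

f(0.6) = 0.158812, f(0.8) = -0.070671
u_2 = 0.800000 − (-0.070671)·(0.800000 − 0.600000) / (-0.070671 − 0.158812) = 0.800000 − (-0.014134)/(-0.229483) = 0.738408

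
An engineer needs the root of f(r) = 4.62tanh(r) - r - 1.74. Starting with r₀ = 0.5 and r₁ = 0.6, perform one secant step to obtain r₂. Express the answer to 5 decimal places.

f(0.5) = -0.1050187, f(0.6) = 0.1411690
r₂ = 0.6000000 − 0.1411690·(0.6000000 − 0.5000000) / (0.1411690 − (-0.1050187)) = 0.6000000 − (0.0141169)/(0.2461877) = 0.5426580

0.54266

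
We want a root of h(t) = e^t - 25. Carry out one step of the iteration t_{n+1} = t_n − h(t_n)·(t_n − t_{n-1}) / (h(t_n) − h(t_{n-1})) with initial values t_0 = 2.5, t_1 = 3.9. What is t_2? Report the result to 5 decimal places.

h(2.5) = -12.8175060, h(3.9) = 24.4024491
t_2 = 3.9000000 − 24.4024491·(3.9000000 − 2.5000000) / (24.4024491 − (-12.8175060)) = 3.9000000 − (34.1634287)/(37.2199551) = 2.9821206

2.98212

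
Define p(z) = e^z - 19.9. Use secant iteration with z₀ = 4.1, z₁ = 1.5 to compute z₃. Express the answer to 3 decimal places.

p(4.1) = 40.44029, p(1.5) = -15.41831
z₂ = 1.50000 − (-15.41831)·(1.50000 − 4.10000) / (-15.41831 − 40.44029) = 1.50000 − (40.08761)/(-55.85860) = 2.21766
p(2.21766) = -10.71417
z₃ = 2.21766 − (-10.71417)·(2.21766 − 1.50000) / (-10.71417 − (-15.41831)) = 2.21766 − (-7.68915)/(4.70414) = 3.85221

3.852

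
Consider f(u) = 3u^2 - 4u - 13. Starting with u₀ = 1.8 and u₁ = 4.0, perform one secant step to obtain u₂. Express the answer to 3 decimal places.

f(1.8) = -10.48000, f(4.0) = 19.00000
u₂ = 4.00000 − 19.00000·(4.00000 − 1.80000) / (19.00000 − (-10.48000)) = 4.00000 − (41.80000)/(29.48000) = 2.58209

2.582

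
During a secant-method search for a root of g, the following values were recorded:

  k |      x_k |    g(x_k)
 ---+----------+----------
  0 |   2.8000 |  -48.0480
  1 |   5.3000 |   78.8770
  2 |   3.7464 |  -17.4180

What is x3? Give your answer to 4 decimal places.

4.0274

x3 = 3.7464 − (-17.4180)·(3.7464 − 5.3000) / (-17.4180 − 78.8770)
   = 3.7464 − (27.060605)/(-96.295000) = 4.027418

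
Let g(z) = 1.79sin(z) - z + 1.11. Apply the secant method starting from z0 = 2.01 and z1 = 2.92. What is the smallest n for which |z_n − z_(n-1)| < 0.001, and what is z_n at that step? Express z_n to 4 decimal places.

g(2.01) = 0.720112, g(2.92) = -1.416587
z2 = 2.920000 − (-1.416587)·(0.910000)/(-2.136699) = 2.316689;  |Δ| = 0.603311
g(2.316689) = 0.108035
z3 = 2.316689 − 0.108035·(-0.603311)/(1.524622) = 2.359440;  |Δ| = 0.042751
g(2.359440) = 0.012168
z4 = 2.359440 − 0.012168·(0.042751)/(-0.095867) = 2.364866;  |Δ| = 0.005426
g(2.364866) = -0.000167
z5 = 2.364866 − (-0.000167)·(0.005426)/(-0.012335) = 2.364792;  |Δ| = 0.000073
|z5 − z4| = 0.000073 < 0.001

n = 5, z_n = 2.3648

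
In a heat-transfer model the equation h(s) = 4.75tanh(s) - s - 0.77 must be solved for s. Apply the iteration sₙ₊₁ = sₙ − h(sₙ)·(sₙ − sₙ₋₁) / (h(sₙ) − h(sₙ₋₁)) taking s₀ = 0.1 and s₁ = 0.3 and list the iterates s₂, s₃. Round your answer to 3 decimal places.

h(0.1) = -0.39658, h(0.3) = 0.31373
s₂ = 0.30000 − 0.31373·(0.30000 − 0.10000) / (0.31373 − (-0.39658)) = 0.30000 − (0.06275)/(0.71031) = 0.21166
h(0.21166) = 0.00899
s₃ = 0.21166 − 0.00899·(0.21166 − 0.30000) / (0.00899 − 0.31373) = 0.21166 − (-0.00079)/(-0.30475) = 0.20906

0.212, 0.209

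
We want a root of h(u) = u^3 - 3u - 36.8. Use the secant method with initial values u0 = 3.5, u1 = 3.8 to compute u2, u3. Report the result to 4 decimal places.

3.6196, 3.6258

h(3.5) = -4.425000, h(3.8) = 6.672000
u2 = 3.800000 − 6.672000·(3.800000 − 3.500000) / (6.672000 − (-4.425000)) = 3.800000 − (2.001600)/(11.097000) = 3.619627
h(3.619627) = -0.235618
u3 = 3.619627 − (-0.235618)·(3.619627 − 3.800000) / (-0.235618 − 6.672000) = 3.619627 − (0.042499)/(-6.907618) = 3.625779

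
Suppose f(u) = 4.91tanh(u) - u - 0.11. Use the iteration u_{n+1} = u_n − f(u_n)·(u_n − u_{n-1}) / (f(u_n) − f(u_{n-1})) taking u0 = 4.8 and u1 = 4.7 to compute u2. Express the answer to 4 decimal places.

4.7993

f(4.8) = -0.000665, f(4.7) = 0.099188
u2 = 4.700000 − 0.099188·(4.700000 − 4.800000) / (0.099188 − (-0.000665)) = 4.700000 − (-0.009919)/(0.099853) = 4.799334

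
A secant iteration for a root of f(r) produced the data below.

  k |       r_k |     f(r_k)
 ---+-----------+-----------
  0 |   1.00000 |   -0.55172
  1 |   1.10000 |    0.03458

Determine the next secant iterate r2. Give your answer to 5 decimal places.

r2 = 1.10000 − 0.03458·(1.10000 − 1.00000) / (0.03458 − (-0.55172))
   = 1.10000 − (0.0034580)/(0.5863000) = 1.0941020

1.09410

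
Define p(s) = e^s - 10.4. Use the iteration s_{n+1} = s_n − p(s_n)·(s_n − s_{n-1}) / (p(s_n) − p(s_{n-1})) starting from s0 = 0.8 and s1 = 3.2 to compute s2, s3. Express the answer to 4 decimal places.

1.6795, 2.0790

p(0.8) = -8.174459, p(3.2) = 14.132530
s2 = 3.200000 − 14.132530·(3.200000 − 0.800000) / (14.132530 − (-8.174459)) = 3.200000 − (33.918072)/(22.306989) = 1.679487
p(1.679487) = -5.037197
s3 = 1.679487 − (-5.037197)·(1.679487 − 3.200000) / (-5.037197 − 14.132530) = 1.679487 − (7.659125)/(-19.169727) = 2.079029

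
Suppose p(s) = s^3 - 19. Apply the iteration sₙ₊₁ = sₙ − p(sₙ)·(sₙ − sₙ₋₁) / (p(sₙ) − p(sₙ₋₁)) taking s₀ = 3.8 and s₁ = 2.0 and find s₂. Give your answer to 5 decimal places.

2.42243

p(3.8) = 35.8720000, p(2.0) = -11.0000000
s₂ = 2.0000000 − (-11.0000000)·(2.0000000 − 3.8000000) / (-11.0000000 − 35.8720000) = 2.0000000 − (19.8000000)/(-46.8720000) = 2.4224270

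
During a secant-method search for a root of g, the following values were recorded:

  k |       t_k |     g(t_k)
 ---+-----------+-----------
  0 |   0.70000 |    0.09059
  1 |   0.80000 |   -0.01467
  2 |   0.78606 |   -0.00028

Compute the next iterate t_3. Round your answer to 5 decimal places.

t_3 = 0.78606 − (-0.00028)·(0.78606 − 0.80000) / (-0.00028 − (-0.01467))
   = 0.78606 − (0.0000039)/(0.0143900) = 0.7857888

0.78579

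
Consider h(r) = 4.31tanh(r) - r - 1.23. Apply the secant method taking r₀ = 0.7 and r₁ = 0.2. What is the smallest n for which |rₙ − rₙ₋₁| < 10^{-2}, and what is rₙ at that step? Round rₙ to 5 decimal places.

n = 4, rₙ = 0.39713

h(0.7) = 0.6748251, h(0.2) = -0.5793124
r₂ = 0.2000000 − (-0.5793124)·(-0.5000000)/(-1.2541375) = 0.4309605;  |Δ| = 0.2309605
h(0.4309605) = 0.0894326
r₃ = 0.4309605 − 0.0894326·(0.2309605)/(0.6687449) = 0.4000737;  |Δ| = 0.0308868
h(0.4000737) = 0.0077780
r₄ = 0.4000737 − 0.0077780·(-0.0308868)/(-0.0816545) = 0.3971315;  |Δ| = 0.0029421
|r₄ − r₃| = 0.0029421 < 10^{-2}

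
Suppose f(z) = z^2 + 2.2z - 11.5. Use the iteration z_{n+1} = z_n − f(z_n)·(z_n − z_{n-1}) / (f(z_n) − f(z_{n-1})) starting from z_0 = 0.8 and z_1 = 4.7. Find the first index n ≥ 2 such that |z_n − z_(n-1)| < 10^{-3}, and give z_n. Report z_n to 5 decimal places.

f(0.8) = -9.1000000, f(4.7) = 20.9300000
z_2 = 4.7000000 − 20.9300000·(3.9000000)/(30.0300000) = 1.9818182;  |Δ| = 2.7181818
f(1.9818182) = -3.2123967
z_3 = 1.9818182 − (-3.2123967)·(-2.7181818)/(-24.1423967) = 2.3435005;  |Δ| = 0.3616823
f(2.3435005) = -0.8523042
z_4 = 2.3435005 − (-0.8523042)·(0.3616823)/(2.3600925) = 2.4741155;  |Δ| = 0.1306150
f(2.4741155) = 0.0643014
z_5 = 2.4741155 − 0.0643014·(0.1306150)/(0.9166056) = 2.4649526;  |Δ| = 0.0091629
f(2.4649526) = -0.0011128
z_6 = 2.4649526 − (-0.0011128)·(-0.0091629)/(-0.0654142) = 2.4651085;  |Δ| = 0.0001559
|z_6 − z_5| = 0.0001559 < 10^{-3}

n = 6, z_n = 2.46511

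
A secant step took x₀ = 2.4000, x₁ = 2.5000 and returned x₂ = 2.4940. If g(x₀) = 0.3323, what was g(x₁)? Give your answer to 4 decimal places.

-0.0212

The secant line through (2.4000, 0.3323) and (2.5000, g(x₁)) crosses zero at x₂ = 2.4940.
So (2.4000, 0.3323), (2.5000, g(x₁)), (2.4940, 0) are collinear:
g(x₁) = 0.3323 · (2.5000 − 2.4940) / (2.4000 − 2.4940) = 0.3323 · (0.006000)/(-0.094000) = -0.021211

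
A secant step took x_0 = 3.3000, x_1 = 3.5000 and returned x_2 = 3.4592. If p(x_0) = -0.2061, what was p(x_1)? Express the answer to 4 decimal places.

The secant line through (3.3000, -0.2061) and (3.5000, p(x_1)) crosses zero at x_2 = 3.4592.
So (3.3000, -0.2061), (3.5000, p(x_1)), (3.4592, 0) are collinear:
p(x_1) = -0.2061 · (3.5000 − 3.4592) / (3.3000 − 3.4592) = -0.2061 · (0.040800)/(-0.159200) = 0.052820

0.0528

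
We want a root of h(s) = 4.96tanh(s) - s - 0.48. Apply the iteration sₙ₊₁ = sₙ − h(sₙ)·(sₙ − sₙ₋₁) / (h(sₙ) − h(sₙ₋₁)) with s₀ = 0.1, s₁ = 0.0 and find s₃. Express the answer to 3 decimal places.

h(0.1) = -0.08565, h(0.0) = -0.48000
s₂ = 0.00000 − (-0.48000)·(0.00000 − 0.10000) / (-0.48000 − (-0.08565)) = 0.00000 − (0.04800)/(-0.39435) = 0.12172
h(0.12172) = -0.00096
s₃ = 0.12172 − (-0.00096)·(0.12172 − 0.00000) / (-0.00096 − (-0.48000)) = 0.12172 − (-0.00012)/(0.47904) = 0.12196

0.122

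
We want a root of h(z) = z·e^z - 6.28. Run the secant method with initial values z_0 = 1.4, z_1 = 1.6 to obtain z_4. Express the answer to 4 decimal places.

1.4594

h(1.4) = -0.602720, h(1.6) = 1.644852
z_2 = 1.600000 − 1.644852·(1.600000 − 1.400000) / (1.644852 − (-0.602720)) = 1.600000 − (0.328970)/(2.247572) = 1.453633
h(1.453633) = -0.060441
z_3 = 1.453633 − (-0.060441)·(1.453633 − 1.600000) / (-0.060441 − 1.644852) = 1.453633 − (0.008847)/(-1.705293) = 1.458821
h(1.458821) = -0.005780
z_4 = 1.458821 − (-0.005780)·(1.458821 − 1.453633) / (-0.005780 − (-0.060441)) = 1.458821 − (-0.000030)/(0.054661) = 1.459369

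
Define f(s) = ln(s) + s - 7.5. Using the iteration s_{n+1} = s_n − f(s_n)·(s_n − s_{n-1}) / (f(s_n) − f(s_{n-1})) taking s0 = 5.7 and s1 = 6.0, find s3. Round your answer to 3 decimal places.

5.751

f(5.7) = -0.05953, f(6.0) = 0.29176
s2 = 6.00000 − 0.29176·(6.00000 − 5.70000) / (0.29176 − (-0.05953)) = 6.00000 − (0.08753)/(0.35129) = 5.75084
f(5.75084) = 0.00019
s3 = 5.75084 − 0.00019·(5.75084 − 6.00000) / (0.00019 − 0.29176) = 5.75084 − (-0.00005)/(-0.29157) = 5.75068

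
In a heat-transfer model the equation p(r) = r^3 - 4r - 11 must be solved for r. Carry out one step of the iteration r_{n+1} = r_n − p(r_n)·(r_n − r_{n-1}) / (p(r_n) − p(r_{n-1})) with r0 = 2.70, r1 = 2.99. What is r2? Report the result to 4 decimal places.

p(2.70) = -2.117000, p(2.99) = 3.770899
r2 = 2.990000 − 3.770899·(2.990000 − 2.700000) / (3.770899 − (-2.117000)) = 2.990000 − (1.093561)/(5.887899) = 2.804270

2.8043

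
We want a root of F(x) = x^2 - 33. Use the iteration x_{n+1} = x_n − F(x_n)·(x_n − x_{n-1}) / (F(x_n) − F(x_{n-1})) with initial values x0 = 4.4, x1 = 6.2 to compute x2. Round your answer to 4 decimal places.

F(4.4) = -13.640000, F(6.2) = 5.440000
x2 = 6.200000 − 5.440000·(6.200000 − 4.400000) / (5.440000 − (-13.640000)) = 6.200000 − (9.792000)/(19.080000) = 5.686792

5.6868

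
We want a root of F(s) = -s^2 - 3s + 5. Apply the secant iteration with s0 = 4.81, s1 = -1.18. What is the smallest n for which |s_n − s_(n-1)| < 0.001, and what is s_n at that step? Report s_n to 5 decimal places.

n = 8, s_n = 1.19258

F(4.81) = -32.5661000, F(-1.18) = 7.1476000
s2 = -1.1800000 − 7.1476000·(-5.9900000)/(39.7137000) = -0.1019306;  |Δ| = 1.0780694
F(-0.1019306) = 5.2954020
s3 = -0.1019306 − 5.2954020·(1.0780694)/(-1.8521980) = 2.9802511;  |Δ| = 3.0821817
F(2.9802511) = -12.8226497
s4 = 2.9802511 − (-12.8226497)·(3.0821817)/(-18.1180517) = 0.7989053;  |Δ| = 2.1813458
F(0.7989053) = 1.9650346
s5 = 0.7989053 − 1.9650346·(-2.1813458)/(14.7876843) = 1.0887694;  |Δ| = 0.2898642
F(1.0887694) = 0.5482728
s6 = 1.0887694 − 0.5482728·(0.2898642)/(-1.4167618) = 1.2009440;  |Δ| = 0.1121746
F(1.2009440) = -0.0450985
s7 = 1.2009440 − (-0.0450985)·(0.1121746)/(-0.5933713) = 1.1924183;  |Δ| = 0.0085257
F(1.1924183) = 0.0008837
s8 = 1.1924183 − 0.0008837·(-0.0085257)/(0.0459822) = 1.1925821;  |Δ| = 0.0001638
|s8 − s7| = 0.0001638 < 0.001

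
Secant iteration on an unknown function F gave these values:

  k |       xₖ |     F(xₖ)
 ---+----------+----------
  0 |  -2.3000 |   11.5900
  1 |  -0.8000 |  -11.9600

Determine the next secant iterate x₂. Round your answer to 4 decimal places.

x₂ = -0.8000 − (-11.9600)·(-0.8000 − (-2.3000)) / (-11.9600 − 11.5900)
   = -0.8000 − (-17.940000)/(-23.550000) = -1.561783

-1.5618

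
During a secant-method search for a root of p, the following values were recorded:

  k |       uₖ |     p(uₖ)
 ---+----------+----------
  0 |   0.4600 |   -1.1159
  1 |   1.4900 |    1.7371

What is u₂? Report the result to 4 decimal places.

0.8629

u₂ = 1.4900 − 1.7371·(1.4900 − 0.4600) / (1.7371 − (-1.1159))
   = 1.4900 − (1.789213)/(2.853000) = 0.862866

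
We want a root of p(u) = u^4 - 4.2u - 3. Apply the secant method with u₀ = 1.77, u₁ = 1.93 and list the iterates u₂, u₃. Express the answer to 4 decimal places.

p(1.77) = -0.618938, p(1.93) = 2.768880
u₂ = 1.930000 − 2.768880·(1.930000 − 1.770000) / (2.768880 − (-0.618938)) = 1.930000 − (0.443021)/(3.387818) = 1.799231
p(1.799231) = -0.077094
u₃ = 1.799231 − (-0.077094)·(1.799231 − 1.930000) / (-0.077094 − 2.768880) = 1.799231 − (0.010081)/(-2.845974) = 1.802774

1.7992, 1.8028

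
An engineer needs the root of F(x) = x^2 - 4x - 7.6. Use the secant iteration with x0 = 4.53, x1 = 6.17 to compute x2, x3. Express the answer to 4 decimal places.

F(4.53) = -5.199100, F(6.17) = 5.788900
x2 = 6.170000 − 5.788900·(6.170000 − 4.530000) / (5.788900 − (-5.199100)) = 6.170000 − (9.493796)/(10.988000) = 5.305985
F(5.305985) = -0.670463
x3 = 5.305985 − (-0.670463)·(5.305985 − 6.170000) / (-0.670463 − 5.788900) = 5.305985 − (0.579290)/(-6.459363) = 5.395667

5.3060, 5.3957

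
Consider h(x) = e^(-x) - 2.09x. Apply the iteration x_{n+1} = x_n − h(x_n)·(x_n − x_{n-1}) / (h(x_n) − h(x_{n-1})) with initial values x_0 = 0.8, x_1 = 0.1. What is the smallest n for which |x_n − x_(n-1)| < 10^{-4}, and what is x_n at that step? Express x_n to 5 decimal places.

n = 5, x_n = 0.34042

h(0.8) = -1.2226710, h(0.1) = 0.6958374
x_2 = 0.1000000 − 0.6958374·(-0.7000000)/(1.9185085) = 0.3538880;  |Δ| = 0.2538880
h(0.3538880) = -0.0376722
x_3 = 0.3538880 − (-0.0376722)·(0.2538880)/(-0.7335096) = 0.3408486;  |Δ| = 0.0130394
h(0.3408486) = -0.0012069
x_4 = 0.3408486 − (-0.0012069)·(-0.0130394)/(0.0364653) = 0.3404170;  |Δ| = 0.0004316
h(0.3404170) = 0.0000021
x_5 = 0.3404170 − 0.0000021·(-0.0004316)/(0.0012090) = 0.3404177;  |Δ| = 0.0000007
|x_5 − x_4| = 0.0000007 < 10^{-4}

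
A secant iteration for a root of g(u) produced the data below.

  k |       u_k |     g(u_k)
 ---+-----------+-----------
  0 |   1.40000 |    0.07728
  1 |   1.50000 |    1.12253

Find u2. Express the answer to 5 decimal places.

1.39261

u2 = 1.50000 − 1.12253·(1.50000 − 1.40000) / (1.12253 − 0.07728)
   = 1.50000 − (0.1122530)/(1.0452500) = 1.3926066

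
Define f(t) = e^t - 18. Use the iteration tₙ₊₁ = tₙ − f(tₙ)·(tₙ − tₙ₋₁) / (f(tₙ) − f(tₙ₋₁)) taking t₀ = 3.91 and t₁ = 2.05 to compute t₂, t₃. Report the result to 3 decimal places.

2.502, 3.092

f(3.91) = 31.89895, f(2.05) = -10.23210
t₂ = 2.05000 − (-10.23210)·(2.05000 − 3.91000) / (-10.23210 − 31.89895) = 2.05000 − (19.03170)/(-42.13105) = 2.50173
f(2.50173) = -5.79646
t₃ = 2.50173 − (-5.79646)·(2.50173 − 2.05000) / (-5.79646 − (-10.23210)) = 2.50173 − (-2.61841)/(4.43564) = 3.09204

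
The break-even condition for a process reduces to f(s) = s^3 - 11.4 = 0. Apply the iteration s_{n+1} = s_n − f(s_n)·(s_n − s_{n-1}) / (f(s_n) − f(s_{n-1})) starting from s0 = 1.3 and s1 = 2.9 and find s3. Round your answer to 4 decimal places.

2.1768

f(1.3) = -9.203000, f(2.9) = 12.989000
s2 = 2.900000 − 12.989000·(2.900000 − 1.300000) / (12.989000 − (-9.203000)) = 2.900000 − (20.782400)/(22.192000) = 1.963518
f(1.963518) = -3.829842
s3 = 1.963518 − (-3.829842)·(1.963518 − 2.900000) / (-3.829842 − 12.989000) = 1.963518 − (3.586577)/(-16.818842) = 2.176766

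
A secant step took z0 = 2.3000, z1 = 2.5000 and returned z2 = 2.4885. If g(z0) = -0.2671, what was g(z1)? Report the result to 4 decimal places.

The secant line through (2.3000, -0.2671) and (2.5000, g(z1)) crosses zero at z2 = 2.4885.
So (2.3000, -0.2671), (2.5000, g(z1)), (2.4885, 0) are collinear:
g(z1) = -0.2671 · (2.5000 − 2.4885) / (2.3000 − 2.4885) = -0.2671 · (0.011500)/(-0.188500) = 0.016295

0.0163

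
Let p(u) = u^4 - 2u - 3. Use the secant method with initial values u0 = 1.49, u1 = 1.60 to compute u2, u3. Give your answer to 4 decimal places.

p(1.49) = -1.051156, p(1.60) = 0.353600
u2 = 1.600000 − 0.353600·(1.600000 − 1.490000) / (0.353600 − (-1.051156)) = 1.600000 − (0.038896)/(1.404756) = 1.572311
p(1.572311) = -0.033035
u3 = 1.572311 − (-0.033035)·(1.572311 − 1.600000) / (-0.033035 − 0.353600) = 1.572311 − (0.000915)/(-0.386635) = 1.574677

1.5723, 1.5747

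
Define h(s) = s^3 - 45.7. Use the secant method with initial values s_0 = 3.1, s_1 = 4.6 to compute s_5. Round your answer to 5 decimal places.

3.57523

h(3.1) = -15.9090000, h(4.6) = 51.6360000
s_2 = 4.6000000 − 51.6360000·(4.6000000 − 3.1000000) / (51.6360000 − (-15.9090000)) = 4.6000000 − (77.4540000)/(67.5450000) = 3.4532978
h(3.4532978) = -4.5185062
s_3 = 3.4532978 − (-4.5185062)·(3.4532978 − 4.6000000) / (-4.5185062 − 51.6360000) = 3.4532978 − (5.1813809)/(-56.1545062) = 3.5455679
h(3.5455679) = -1.1284831
s_4 = 3.5455679 − (-1.1284831)·(3.5455679 − 3.4532978) / (-1.1284831 − (-4.5185062)) = 3.5455679 − (-0.1041252)/(3.3900231) = 3.5762831
h(3.5762831) = 0.0399478
s_5 = 3.5762831 − 0.0399478·(3.5762831 − 3.5455679) / (0.0399478 − (-1.1284831)) = 3.5762831 − (0.0012270)/(1.1684309) = 3.5752330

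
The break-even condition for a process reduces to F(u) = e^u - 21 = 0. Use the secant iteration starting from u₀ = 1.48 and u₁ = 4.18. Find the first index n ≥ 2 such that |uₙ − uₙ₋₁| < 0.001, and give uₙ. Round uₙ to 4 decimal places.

n = 8, uₙ = 3.0445

F(1.48) = -16.607054, F(4.18) = 44.365853
u₂ = 4.180000 − 44.365853·(2.700000)/(60.972908) = 2.215393;  |Δ| = 1.964607
F(2.215393) = -11.834990
u₃ = 2.215393 − (-11.834990)·(-1.964607)/(-56.200843) = 2.629107;  |Δ| = 0.413715
F(2.629107) = -7.138607
u₄ = 2.629107 − (-7.138607)·(0.413715)/(4.696383) = 3.257963;  |Δ| = 0.628855
F(3.257963) = 4.996523
u₅ = 3.257963 − 4.996523·(0.628855)/(12.135131) = 2.999038;  |Δ| = 0.258925
F(2.999038) = -0.933783
u₆ = 2.999038 − (-0.933783)·(-0.258925)/(-5.930306) = 3.039808;  |Δ| = 0.040770
F(3.039808) = -0.098773
u₇ = 3.039808 − (-0.098773)·(0.040770)/(0.835010) = 3.044631;  |Δ| = 0.004823
F(3.044631) = 0.002271
u₈ = 3.044631 − 0.002271·(0.004823)/(0.101043) = 3.044522;  |Δ| = 0.000108
|u₈ − u₇| = 0.000108 < 0.001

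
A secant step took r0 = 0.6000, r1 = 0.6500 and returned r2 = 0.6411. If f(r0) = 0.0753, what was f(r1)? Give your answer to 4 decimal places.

-0.0163

The secant line through (0.6000, 0.0753) and (0.6500, f(r1)) crosses zero at r2 = 0.6411.
So (0.6000, 0.0753), (0.6500, f(r1)), (0.6411, 0) are collinear:
f(r1) = 0.0753 · (0.6500 − 0.6411) / (0.6000 − 0.6411) = 0.0753 · (0.008900)/(-0.041100) = -0.016306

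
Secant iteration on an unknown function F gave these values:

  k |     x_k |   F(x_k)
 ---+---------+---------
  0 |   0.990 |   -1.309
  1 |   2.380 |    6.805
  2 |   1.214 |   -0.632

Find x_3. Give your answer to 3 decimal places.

x_3 = 1.214 − (-0.632)·(1.214 − 2.380) / (-0.632 − 6.805)
   = 1.214 − (0.73691)/(-7.43700) = 1.31309

1.313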